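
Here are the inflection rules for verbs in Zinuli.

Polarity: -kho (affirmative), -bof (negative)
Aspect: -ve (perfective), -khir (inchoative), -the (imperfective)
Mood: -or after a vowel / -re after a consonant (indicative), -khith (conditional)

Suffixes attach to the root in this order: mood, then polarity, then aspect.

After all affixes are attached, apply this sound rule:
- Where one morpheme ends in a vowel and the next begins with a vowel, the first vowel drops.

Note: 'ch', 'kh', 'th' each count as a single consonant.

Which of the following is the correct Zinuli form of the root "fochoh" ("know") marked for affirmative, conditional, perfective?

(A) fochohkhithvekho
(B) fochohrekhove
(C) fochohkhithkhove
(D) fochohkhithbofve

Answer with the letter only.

Attach mood conditional -khith → fochohkhith.
Attach polarity affirmative -kho → fochohkhithkho.
Attach aspect perfective -ve → fochohkhithkhove.
Vowel deletion: no change.
So the correct form is fochohkhithkhove, option (C).
(B) fochohrekhove is wrong: it uses indicative instead of conditional for mood.
(D) fochohkhithbofve is wrong: it uses negative instead of affirmative for polarity.
(A) fochohkhithvekho is wrong: it has the affixes in the wrong order.

C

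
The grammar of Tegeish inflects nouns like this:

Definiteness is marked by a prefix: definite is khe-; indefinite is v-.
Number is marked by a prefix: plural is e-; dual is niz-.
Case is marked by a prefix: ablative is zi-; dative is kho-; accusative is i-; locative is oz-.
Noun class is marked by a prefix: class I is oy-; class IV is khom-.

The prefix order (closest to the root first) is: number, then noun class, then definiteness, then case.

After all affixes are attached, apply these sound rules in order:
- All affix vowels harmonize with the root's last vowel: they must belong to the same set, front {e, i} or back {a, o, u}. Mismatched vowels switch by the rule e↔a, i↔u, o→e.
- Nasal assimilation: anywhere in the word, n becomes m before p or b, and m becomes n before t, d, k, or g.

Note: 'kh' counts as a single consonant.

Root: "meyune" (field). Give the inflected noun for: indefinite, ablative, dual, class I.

Attach number dual niz- → nizmeyune.
Attach noun class class I oy- → oynizmeyune.
Attach definiteness indefinite v- → voynizmeyune.
Attach case ablative zi- → zivoynizmeyune.
Apply vowel harmony: zivoynizmeyune → ziveynizmeyune.
Nasal assimilation: no change.

ziveynizmeyune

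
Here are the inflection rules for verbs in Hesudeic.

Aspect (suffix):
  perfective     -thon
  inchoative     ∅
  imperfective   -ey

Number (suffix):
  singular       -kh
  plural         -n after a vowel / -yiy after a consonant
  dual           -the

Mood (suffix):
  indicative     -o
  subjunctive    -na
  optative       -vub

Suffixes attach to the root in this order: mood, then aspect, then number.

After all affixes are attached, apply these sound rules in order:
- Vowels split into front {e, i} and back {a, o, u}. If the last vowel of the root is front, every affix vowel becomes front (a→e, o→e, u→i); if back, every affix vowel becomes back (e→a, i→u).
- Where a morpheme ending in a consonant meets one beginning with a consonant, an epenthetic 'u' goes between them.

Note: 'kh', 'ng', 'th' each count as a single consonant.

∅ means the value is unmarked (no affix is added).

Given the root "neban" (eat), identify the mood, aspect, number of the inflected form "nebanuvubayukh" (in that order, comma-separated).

Segment: neban-vub-ey-kh.
mood: -vub → optative.
aspect: -ey → imperfective.
number: -kh → singular.

optative, imperfective, singular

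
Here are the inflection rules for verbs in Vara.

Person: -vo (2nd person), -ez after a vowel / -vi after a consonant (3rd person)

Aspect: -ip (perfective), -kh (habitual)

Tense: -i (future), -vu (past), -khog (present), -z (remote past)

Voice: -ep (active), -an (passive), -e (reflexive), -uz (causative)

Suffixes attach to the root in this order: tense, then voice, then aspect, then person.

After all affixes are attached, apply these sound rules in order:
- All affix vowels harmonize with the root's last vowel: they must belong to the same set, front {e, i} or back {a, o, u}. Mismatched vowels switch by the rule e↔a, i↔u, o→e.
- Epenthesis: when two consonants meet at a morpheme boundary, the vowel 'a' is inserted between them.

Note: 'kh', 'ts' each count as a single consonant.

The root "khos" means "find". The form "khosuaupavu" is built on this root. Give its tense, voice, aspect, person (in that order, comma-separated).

Segment: khos-i-e-ip-vi.
tense: -i → future.
voice: -e → reflexive.
aspect: -ip → perfective.
person: -ez/vi → 3rd person.

future, reflexive, perfective, 3rd person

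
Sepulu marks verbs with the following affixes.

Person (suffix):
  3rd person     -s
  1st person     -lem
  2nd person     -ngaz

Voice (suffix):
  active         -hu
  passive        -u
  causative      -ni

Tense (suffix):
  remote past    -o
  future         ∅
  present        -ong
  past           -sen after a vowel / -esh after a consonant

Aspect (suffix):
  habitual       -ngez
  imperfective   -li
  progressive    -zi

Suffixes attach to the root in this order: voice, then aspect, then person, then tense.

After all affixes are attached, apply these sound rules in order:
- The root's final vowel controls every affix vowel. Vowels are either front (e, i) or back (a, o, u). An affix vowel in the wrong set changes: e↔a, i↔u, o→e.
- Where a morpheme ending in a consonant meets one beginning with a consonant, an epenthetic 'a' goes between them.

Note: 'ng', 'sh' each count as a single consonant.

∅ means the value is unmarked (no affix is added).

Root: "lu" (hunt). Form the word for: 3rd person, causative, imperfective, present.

Attach voice causative -ni → luni.
Attach aspect imperfective -li → lunili.
Attach person 3rd person -s → lunilis.
Attach tense present -ong → lunilisong.
Apply vowel harmony: lunilisong → lunulusong.
Epenthesis: no change.

lunulusong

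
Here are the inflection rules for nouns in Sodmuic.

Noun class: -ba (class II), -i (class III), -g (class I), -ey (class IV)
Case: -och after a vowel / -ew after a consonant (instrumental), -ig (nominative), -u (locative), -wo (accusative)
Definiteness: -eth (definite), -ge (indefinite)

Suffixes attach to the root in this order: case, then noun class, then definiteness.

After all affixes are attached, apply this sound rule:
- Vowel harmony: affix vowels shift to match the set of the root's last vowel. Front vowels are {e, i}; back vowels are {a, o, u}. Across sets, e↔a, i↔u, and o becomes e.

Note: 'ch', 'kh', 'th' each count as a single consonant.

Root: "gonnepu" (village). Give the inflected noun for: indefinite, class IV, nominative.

Attach case nominative -ig → gonnepuig.
Attach noun class class IV -ey → gonnepuigey.
Attach definiteness indefinite -ge → gonnepuigeyge.
Apply vowel harmony: gonnepuigeyge → gonnepuugayga.

gonnepuugayga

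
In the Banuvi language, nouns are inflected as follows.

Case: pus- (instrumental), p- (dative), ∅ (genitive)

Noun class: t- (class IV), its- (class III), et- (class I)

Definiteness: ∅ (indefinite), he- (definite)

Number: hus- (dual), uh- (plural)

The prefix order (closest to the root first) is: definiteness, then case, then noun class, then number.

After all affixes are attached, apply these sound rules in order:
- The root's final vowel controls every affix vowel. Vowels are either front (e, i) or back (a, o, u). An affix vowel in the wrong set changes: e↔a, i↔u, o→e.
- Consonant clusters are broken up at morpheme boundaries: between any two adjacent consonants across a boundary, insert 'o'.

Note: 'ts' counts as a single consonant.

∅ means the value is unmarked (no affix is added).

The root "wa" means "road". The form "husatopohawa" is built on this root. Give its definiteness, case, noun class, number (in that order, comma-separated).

definite, dative, class I, dual

Segment: hus-et-p-he-wa.
definiteness: he- → definite.
case: p- → dative.
noun class: et- → class I.
number: hus- → dual.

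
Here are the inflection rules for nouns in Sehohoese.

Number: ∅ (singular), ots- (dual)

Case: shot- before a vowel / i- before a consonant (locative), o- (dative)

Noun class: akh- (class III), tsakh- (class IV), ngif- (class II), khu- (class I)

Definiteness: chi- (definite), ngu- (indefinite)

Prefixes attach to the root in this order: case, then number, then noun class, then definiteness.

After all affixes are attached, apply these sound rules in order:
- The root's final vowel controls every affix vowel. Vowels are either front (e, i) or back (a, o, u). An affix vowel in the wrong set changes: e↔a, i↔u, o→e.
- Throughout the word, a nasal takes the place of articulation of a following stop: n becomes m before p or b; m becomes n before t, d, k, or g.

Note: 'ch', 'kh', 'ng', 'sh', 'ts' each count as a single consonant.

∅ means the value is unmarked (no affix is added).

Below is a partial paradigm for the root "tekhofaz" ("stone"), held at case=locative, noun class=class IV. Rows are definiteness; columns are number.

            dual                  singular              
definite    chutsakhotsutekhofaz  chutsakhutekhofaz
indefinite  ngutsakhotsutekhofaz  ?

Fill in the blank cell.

ngutsakhutekhofaz

Attach case locative i- (before consonant 't') → itekhofaz.
number = singular: zero marking, form stays itekhofaz.
Attach noun class class IV tsakh- → tsakhitekhofaz.
Attach definiteness indefinite ngu- → ngutsakhitekhofaz.
Apply vowel harmony: ngutsakhitekhofaz → ngutsakhutekhofaz.
Nasal assimilation: no change.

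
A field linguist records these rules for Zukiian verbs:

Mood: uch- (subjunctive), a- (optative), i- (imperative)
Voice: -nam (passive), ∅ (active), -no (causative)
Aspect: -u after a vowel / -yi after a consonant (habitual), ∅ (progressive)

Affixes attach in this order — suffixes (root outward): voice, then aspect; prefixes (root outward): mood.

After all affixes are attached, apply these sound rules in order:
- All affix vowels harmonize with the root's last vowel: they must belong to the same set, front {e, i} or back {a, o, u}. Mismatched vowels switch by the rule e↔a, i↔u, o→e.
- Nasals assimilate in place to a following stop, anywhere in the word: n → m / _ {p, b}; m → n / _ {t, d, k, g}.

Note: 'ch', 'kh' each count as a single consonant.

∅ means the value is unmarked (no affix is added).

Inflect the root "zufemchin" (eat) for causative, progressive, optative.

Attach voice causative -no → zufemchinno.
Attach mood optative a- → azufemchinno.
aspect = progressive: zero marking, form stays azufemchinno.
Apply vowel harmony: azufemchinno → ezufemchinne.
Nasal assimilation: no change.

ezufemchinne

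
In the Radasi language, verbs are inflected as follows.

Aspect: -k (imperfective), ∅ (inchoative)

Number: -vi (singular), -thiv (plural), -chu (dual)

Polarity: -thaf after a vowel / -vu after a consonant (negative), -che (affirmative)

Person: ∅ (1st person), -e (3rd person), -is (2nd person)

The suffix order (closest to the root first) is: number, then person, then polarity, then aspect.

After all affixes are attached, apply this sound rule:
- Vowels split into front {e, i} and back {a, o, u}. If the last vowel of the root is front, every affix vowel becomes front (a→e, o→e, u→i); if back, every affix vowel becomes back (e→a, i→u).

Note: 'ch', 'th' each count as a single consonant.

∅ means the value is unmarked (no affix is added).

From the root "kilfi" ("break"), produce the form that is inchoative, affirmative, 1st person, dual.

kilfichiche

Attach number dual -chu → kilfichu.
person = 1st person: zero marking, form stays kilfichu.
Attach polarity affirmative -che → kilfichuche.
aspect = inchoative: zero marking, form stays kilfichuche.
Apply vowel harmony: kilfichuche → kilfichiche.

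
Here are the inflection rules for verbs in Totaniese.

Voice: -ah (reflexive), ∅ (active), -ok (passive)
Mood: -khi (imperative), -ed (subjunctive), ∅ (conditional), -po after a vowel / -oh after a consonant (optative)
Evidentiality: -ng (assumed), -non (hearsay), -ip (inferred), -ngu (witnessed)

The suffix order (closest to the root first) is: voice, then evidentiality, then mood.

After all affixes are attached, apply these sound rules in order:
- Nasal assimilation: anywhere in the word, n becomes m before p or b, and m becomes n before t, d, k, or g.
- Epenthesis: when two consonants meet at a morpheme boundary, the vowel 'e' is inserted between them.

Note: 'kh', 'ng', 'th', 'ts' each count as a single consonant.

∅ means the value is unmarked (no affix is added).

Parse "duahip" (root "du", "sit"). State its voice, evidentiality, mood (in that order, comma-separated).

Segment: du-ah-ip.
voice: -ah → reflexive.
evidentiality: -ip → inferred.
mood: ∅ → conditional.

reflexive, inferred, conditional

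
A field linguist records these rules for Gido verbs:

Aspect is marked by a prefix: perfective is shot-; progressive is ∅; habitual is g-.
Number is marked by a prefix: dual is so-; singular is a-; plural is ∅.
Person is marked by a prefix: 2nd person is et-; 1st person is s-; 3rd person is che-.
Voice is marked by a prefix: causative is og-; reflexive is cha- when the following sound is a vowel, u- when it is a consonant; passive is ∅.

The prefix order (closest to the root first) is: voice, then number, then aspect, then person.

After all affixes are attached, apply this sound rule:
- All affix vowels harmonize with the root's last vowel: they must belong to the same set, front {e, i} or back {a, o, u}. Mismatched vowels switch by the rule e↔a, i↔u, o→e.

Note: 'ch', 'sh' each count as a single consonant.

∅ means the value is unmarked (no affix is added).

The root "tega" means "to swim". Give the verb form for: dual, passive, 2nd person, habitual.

atgsotega

voice = passive: zero marking, form stays tega.
Attach number dual so- → sotega.
Attach aspect habitual g- → gsotega.
Attach person 2nd person et- → etgsotega.
Apply vowel harmony: etgsotega → atgsotega.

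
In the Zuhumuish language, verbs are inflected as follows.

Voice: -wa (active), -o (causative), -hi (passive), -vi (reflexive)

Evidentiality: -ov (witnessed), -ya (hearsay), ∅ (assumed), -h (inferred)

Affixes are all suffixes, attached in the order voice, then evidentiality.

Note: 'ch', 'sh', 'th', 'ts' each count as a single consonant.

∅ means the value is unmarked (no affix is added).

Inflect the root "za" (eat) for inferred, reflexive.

zavih

Attach voice reflexive -vi → zavi.
Attach evidentiality inferred -h → zavih.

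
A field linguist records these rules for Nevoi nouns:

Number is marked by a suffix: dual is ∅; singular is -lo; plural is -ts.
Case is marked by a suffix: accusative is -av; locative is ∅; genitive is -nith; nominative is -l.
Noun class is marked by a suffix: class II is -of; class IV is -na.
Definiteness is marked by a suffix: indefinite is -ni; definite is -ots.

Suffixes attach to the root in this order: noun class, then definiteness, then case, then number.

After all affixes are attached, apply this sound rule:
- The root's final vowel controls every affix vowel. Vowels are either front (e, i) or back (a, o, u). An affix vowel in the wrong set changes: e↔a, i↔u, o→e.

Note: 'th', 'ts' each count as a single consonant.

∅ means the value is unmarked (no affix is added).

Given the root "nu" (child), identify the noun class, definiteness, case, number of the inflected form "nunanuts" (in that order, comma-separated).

class IV, indefinite, locative, plural

Segment: nu-na-ni-ts.
noun class: -na → class IV.
definiteness: -ni → indefinite.
case: ∅ → locative.
number: -ts → plural.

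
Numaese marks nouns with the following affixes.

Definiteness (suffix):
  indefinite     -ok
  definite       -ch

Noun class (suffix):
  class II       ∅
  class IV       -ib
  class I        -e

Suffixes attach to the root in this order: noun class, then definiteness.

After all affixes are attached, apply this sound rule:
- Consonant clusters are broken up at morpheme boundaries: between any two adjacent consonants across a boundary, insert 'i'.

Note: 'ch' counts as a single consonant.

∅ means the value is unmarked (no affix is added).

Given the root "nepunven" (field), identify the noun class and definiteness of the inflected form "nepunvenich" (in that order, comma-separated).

Segment: nepunven-ch.
noun class: ∅ → class II.
definiteness: -ch → definite.

class II, definite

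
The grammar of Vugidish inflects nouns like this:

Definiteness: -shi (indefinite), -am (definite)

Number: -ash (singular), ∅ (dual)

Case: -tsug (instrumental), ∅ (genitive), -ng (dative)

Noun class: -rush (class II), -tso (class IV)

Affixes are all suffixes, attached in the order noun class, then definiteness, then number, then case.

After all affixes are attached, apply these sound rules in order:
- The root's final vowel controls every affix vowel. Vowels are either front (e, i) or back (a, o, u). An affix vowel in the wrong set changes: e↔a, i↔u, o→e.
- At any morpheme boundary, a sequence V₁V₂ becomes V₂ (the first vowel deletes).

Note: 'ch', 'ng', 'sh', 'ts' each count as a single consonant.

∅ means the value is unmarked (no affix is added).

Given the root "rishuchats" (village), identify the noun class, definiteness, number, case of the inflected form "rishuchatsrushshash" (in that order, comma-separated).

class II, indefinite, singular, genitive

Segment: rishuchats-rush-shi-ash.
noun class: -rush → class II.
definiteness: -shi → indefinite.
number: -ash → singular.
case: ∅ → genitive.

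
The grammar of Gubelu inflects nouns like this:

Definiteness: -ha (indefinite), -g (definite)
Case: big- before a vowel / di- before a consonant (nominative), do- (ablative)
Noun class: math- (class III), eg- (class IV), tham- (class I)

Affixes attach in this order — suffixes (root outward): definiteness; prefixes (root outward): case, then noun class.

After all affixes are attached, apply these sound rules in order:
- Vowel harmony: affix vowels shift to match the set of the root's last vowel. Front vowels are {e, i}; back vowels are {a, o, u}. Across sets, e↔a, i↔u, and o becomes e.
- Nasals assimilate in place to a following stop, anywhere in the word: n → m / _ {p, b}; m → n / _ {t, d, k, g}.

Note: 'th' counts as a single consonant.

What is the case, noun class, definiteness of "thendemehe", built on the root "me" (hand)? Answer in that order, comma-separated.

Segment: tham-do-me-ha.
case: do- → ablative.
noun class: tham- → class I.
definiteness: -ha → indefinite.

ablative, class I, indefinite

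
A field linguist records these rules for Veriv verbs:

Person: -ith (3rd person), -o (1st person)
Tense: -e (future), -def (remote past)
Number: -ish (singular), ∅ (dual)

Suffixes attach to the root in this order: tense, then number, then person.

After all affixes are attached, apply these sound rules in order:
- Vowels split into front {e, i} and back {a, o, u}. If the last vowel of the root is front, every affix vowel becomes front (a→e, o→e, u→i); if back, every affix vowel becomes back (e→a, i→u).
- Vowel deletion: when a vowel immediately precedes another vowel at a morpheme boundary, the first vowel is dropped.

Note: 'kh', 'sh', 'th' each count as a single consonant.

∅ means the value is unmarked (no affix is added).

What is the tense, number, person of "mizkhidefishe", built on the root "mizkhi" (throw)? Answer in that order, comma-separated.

remote past, singular, 1st person

Segment: mizkhi-def-ish-o.
tense: -def → remote past.
number: -ish → singular.
person: -o → 1st person.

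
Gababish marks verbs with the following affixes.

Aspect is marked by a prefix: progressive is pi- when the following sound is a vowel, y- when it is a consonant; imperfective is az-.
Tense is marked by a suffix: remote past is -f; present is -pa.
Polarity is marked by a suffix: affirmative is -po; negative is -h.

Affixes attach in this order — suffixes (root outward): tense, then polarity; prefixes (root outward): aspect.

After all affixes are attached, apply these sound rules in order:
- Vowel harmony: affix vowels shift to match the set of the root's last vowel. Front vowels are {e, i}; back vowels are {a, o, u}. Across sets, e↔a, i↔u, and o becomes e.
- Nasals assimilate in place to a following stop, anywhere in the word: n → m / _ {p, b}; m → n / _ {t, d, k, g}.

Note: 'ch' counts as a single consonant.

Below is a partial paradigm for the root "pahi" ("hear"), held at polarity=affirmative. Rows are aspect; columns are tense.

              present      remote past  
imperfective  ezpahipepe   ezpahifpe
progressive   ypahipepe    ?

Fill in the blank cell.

ypahifpe

Attach tense remote past -f → pahif.
Attach aspect progressive y- (before consonant 'p') → ypahif.
Attach polarity affirmative -po → ypahifpo.
Apply vowel harmony: ypahifpo → ypahifpe.
Nasal assimilation: no change.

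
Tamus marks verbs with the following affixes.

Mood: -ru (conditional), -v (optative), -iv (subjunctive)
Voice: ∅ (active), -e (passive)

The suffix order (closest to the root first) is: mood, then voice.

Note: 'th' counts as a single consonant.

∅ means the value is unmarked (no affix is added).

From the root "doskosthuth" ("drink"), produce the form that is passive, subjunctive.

doskosthuthive

Attach mood subjunctive -iv → doskosthuthiv.
Attach voice passive -e → doskosthuthive.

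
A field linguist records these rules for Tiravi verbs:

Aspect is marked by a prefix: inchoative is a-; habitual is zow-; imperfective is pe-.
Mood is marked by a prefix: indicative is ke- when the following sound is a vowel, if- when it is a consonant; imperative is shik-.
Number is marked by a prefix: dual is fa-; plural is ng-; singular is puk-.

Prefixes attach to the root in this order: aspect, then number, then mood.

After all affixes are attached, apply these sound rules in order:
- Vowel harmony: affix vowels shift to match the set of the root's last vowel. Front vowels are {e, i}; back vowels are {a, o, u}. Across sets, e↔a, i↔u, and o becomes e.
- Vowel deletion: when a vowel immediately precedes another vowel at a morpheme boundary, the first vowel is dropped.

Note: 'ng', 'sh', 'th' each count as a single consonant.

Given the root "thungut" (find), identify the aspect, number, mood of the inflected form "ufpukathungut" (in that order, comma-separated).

Segment: if-puk-a-thungut.
aspect: a- → inchoative.
number: puk- → singular.
mood: ke/if- → indicative.

inchoative, singular, indicative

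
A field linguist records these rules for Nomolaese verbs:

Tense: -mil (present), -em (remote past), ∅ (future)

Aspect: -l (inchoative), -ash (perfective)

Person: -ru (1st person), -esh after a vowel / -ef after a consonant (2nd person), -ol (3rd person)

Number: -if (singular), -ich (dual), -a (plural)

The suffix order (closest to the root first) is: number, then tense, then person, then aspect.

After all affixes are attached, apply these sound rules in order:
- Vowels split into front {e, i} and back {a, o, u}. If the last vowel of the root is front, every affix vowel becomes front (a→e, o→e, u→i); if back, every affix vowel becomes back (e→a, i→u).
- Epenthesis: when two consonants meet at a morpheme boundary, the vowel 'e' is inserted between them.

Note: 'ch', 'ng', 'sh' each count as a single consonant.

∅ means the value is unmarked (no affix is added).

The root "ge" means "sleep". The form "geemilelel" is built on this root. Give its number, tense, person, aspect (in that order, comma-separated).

Segment: ge-a-mil-ol-l.
number: -a → plural.
tense: -mil → present.
person: -ol → 3rd person.
aspect: -l → inchoative.

plural, present, 3rd person, inchoative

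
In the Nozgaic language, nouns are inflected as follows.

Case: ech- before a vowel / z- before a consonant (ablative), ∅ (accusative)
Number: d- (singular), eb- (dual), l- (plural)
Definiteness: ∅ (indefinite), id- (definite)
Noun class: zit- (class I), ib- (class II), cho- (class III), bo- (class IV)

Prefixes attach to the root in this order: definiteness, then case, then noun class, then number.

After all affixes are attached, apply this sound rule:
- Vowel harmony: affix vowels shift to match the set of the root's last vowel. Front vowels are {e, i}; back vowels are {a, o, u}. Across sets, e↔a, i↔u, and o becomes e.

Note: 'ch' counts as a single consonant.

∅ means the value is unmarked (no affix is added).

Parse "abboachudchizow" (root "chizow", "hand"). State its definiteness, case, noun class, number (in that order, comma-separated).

Segment: eb-bo-ech-id-chizow.
definiteness: id- → definite.
case: ech/z- → ablative.
noun class: bo- → class IV.
number: eb- → dual.

definite, ablative, class IV, dual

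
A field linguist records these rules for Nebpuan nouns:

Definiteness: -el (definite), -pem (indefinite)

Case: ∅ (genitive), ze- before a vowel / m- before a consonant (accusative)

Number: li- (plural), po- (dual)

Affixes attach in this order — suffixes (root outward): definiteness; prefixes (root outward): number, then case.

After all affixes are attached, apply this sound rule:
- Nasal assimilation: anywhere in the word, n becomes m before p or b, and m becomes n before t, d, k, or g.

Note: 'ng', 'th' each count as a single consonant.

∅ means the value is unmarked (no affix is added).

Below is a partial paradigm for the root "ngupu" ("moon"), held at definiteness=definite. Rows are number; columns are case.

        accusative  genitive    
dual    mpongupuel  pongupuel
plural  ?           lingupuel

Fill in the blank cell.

mlingupuel

Attach number plural li- → lingupu.
Attach definiteness definite -el → lingupuel.
Attach case accusative m- (before consonant 'l') → mlingupuel.
Nasal assimilation: no change.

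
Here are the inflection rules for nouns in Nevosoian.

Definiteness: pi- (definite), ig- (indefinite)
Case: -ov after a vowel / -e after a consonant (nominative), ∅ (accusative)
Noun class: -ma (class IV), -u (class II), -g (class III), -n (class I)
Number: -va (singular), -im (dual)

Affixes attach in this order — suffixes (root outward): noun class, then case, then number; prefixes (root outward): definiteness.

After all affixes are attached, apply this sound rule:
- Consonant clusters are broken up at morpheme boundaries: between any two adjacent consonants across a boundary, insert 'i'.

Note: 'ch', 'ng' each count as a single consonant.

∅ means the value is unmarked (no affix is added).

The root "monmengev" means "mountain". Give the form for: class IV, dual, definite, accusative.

Attach noun class class IV -ma → monmengevma.
case = accusative: zero marking, form stays monmengevma.
Attach number dual -im → monmengevmaim.
Attach definiteness definite pi- → pimonmengevmaim.
Apply epenthesis: pimonmengevmaim → pimonmengevimaim.

pimonmengevimaim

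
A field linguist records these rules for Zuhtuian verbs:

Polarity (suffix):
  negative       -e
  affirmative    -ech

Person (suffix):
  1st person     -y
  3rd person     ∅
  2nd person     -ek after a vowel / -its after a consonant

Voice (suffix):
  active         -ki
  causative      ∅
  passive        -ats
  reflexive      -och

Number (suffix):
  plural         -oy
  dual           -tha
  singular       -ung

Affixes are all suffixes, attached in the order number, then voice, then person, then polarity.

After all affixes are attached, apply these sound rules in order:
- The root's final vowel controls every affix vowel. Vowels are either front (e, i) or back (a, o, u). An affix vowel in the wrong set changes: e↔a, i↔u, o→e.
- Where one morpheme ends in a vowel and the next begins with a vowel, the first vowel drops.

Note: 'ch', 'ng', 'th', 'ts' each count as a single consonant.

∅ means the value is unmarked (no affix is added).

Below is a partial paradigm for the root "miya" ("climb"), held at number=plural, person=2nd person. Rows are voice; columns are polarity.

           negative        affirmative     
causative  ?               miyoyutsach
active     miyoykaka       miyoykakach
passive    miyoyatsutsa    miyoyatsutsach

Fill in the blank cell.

Attach number plural -oy → miyaoy.
voice = causative: zero marking, form stays miyaoy.
Attach person 2nd person -its (after consonant 'y') → miyaoyits.
Attach polarity negative -e → miyaoyitse.
Apply vowel harmony: miyaoyitse → miyaoyutsa.
Apply vowel deletion: miyaoyutsa → miyoyutsa.

miyoyutsa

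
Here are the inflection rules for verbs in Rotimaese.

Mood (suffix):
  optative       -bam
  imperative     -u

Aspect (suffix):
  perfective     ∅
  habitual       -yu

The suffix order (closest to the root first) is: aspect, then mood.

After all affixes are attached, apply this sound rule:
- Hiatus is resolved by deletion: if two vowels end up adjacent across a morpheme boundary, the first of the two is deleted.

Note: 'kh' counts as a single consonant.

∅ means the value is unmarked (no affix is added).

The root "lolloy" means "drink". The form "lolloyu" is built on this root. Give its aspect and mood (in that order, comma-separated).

Segment: lolloy-u.
aspect: ∅ → perfective.
mood: -u → imperative.

perfective, imperative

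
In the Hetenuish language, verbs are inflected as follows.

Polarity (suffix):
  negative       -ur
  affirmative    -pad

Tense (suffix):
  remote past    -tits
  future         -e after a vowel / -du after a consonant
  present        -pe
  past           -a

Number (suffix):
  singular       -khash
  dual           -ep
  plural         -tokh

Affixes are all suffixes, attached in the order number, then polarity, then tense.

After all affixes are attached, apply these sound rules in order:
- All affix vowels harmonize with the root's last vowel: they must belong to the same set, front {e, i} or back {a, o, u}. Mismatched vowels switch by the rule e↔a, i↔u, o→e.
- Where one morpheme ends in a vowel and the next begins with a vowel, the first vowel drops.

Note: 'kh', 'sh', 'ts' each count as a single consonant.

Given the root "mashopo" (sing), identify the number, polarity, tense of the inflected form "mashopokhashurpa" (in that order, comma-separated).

singular, negative, present

Segment: mashopo-khash-ur-pe.
number: -khash → singular.
polarity: -ur → negative.
tense: -pe → present.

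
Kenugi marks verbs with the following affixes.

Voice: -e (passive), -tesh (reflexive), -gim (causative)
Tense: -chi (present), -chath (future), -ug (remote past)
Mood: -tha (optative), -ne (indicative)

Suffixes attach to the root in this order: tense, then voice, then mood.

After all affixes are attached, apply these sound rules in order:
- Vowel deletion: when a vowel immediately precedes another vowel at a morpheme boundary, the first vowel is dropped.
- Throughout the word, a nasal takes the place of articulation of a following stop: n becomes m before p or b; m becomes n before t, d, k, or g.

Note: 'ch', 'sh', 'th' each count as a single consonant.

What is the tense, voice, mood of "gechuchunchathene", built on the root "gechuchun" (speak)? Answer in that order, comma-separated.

Segment: gechuchun-chath-e-ne.
tense: -chath → future.
voice: -e → passive.
mood: -ne → indicative.

future, passive, indicative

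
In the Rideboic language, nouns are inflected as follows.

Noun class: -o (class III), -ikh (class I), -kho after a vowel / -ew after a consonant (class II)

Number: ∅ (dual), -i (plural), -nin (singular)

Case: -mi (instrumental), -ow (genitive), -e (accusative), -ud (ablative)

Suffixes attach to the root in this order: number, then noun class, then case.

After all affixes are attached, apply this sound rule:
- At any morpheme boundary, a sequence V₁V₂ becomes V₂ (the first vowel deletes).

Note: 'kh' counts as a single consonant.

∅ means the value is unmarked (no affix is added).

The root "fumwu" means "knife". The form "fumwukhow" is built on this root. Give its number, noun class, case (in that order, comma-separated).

Segment: fumwu-kho-ow.
number: ∅ → dual.
noun class: -kho/ew → class II.
case: -ow → genitive.

dual, class II, genitive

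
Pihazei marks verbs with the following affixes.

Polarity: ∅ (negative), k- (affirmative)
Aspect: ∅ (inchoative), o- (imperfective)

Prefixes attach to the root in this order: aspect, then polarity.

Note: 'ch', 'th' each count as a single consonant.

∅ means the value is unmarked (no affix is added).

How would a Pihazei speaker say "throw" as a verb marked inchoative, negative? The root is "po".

aspect = inchoative: zero marking, form stays po.
polarity = negative: zero marking, form stays po.

po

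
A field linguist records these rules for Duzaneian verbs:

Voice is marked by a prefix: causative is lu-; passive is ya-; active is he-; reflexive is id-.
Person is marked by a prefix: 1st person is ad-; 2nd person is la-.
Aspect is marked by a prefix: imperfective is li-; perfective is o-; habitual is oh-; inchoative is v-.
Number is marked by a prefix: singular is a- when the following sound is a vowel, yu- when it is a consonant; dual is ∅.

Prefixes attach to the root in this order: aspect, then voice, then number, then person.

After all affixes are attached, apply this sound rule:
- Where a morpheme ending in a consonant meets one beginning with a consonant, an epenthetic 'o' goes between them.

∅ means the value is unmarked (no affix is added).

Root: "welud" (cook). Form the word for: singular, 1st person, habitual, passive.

adoyuyaohowelud

Attach aspect habitual oh- → ohwelud.
Attach voice passive ya- → yaohwelud.
Attach number singular yu- (before consonant 'y') → yuyaohwelud.
Attach person 1st person ad- → adyuyaohwelud.
Apply epenthesis: adyuyaohwelud → adoyuyaohowelud.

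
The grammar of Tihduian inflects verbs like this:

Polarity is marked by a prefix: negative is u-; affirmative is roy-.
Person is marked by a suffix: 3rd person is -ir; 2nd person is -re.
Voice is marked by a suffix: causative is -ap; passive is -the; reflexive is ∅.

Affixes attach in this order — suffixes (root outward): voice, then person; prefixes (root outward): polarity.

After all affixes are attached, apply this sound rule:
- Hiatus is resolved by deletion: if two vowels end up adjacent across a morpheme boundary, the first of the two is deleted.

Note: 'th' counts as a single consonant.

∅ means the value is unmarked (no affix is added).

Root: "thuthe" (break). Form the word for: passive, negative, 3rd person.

Attach voice passive -the → thuthethe.
Attach person 3rd person -ir → thuthetheir.
Attach polarity negative u- → uthuthetheir.
Apply vowel deletion: uthuthetheir → uthuthethir.

uthuthethir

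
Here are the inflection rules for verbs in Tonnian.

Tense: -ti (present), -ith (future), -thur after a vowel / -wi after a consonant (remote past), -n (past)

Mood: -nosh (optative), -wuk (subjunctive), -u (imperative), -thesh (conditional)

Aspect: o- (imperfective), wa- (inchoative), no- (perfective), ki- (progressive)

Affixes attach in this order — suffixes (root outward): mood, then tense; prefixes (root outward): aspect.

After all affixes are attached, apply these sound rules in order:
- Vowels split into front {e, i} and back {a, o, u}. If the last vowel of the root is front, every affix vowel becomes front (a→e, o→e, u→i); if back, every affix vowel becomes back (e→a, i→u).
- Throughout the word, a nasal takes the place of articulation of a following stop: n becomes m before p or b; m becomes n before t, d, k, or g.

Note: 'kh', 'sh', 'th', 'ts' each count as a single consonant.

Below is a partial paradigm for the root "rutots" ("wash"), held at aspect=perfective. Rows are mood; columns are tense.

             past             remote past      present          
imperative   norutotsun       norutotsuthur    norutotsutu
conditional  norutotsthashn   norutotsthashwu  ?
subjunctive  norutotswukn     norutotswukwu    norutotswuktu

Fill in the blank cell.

norutotsthashtu

Attach mood conditional -thesh → rutotsthesh.
Attach aspect perfective no- → norutotsthesh.
Attach tense present -ti → norutotstheshti.
Apply vowel harmony: norutotstheshti → norutotsthashtu.
Nasal assimilation: no change.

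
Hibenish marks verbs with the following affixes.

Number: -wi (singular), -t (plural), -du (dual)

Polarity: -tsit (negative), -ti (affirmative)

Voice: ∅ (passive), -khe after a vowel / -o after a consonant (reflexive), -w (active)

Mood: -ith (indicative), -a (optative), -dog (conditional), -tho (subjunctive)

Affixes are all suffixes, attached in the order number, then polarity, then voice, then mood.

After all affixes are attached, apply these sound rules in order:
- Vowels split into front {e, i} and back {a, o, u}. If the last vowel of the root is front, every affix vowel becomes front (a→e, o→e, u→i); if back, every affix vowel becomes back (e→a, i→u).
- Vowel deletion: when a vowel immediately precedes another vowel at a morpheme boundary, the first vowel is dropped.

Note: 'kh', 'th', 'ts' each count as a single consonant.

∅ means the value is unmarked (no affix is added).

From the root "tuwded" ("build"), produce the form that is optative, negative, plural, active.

Attach number plural -t → tuwdedt.
Attach polarity negative -tsit → tuwdedttsit.
Attach voice active -w → tuwdedttsitw.
Attach mood optative -a → tuwdedttsitwa.
Apply vowel harmony: tuwdedttsitwa → tuwdedttsitwe.
Vowel deletion: no change.

tuwdedttsitwe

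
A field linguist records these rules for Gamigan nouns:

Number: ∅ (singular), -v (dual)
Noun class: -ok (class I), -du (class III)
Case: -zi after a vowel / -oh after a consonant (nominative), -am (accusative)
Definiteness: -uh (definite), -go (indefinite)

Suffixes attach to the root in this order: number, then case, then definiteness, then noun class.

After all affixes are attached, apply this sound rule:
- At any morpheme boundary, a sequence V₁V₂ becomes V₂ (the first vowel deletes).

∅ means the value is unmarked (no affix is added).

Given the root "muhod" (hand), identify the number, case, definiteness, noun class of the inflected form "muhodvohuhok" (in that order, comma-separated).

Segment: muhod-v-oh-uh-ok.
number: -v → dual.
case: -zi/oh → nominative.
definiteness: -uh → definite.
noun class: -ok → class I.

dual, nominative, definite, class I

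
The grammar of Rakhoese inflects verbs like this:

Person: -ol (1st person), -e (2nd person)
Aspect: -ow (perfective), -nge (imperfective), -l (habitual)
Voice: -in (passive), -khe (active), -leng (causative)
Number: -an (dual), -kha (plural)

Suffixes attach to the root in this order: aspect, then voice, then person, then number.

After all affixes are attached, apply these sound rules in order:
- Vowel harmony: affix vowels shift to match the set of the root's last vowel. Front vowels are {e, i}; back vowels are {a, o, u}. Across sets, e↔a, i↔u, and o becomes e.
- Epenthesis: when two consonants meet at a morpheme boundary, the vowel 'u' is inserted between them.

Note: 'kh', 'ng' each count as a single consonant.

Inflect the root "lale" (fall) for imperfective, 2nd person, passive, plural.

lalengeinekhe

Attach aspect imperfective -nge → lalenge.
Attach voice passive -in → lalengein.
Attach person 2nd person -e → lalengeine.
Attach number plural -kha → lalengeinekha.
Apply vowel harmony: lalengeinekha → lalengeinekhe.
Epenthesis: no change.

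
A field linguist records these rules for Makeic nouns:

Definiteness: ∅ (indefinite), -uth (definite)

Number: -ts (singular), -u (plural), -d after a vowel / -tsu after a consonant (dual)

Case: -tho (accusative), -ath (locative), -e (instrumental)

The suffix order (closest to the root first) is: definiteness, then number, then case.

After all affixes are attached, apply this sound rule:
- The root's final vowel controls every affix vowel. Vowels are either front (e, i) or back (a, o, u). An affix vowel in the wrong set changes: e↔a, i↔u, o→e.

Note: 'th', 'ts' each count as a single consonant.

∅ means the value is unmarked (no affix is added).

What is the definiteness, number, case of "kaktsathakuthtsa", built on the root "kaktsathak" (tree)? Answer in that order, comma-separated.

Segment: kaktsathak-uth-ts-e.
definiteness: -uth → definite.
number: -ts → singular.
case: -e → instrumental.

definite, singular, instrumental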